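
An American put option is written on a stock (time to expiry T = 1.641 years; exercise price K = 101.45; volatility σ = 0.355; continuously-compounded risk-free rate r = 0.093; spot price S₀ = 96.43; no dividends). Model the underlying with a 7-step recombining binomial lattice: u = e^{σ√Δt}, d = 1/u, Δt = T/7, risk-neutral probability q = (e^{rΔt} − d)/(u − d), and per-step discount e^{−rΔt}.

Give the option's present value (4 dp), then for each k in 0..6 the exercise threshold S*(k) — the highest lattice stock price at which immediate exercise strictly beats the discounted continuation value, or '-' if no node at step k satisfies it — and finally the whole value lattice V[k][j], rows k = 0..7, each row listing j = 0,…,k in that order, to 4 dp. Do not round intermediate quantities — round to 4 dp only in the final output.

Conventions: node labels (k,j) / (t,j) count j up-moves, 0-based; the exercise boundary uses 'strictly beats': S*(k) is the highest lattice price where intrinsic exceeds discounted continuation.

params: Δt=0.23443 u=1.18754 d=0.84208 q=0.52094 e^(-rΔt)=0.97843
t_7 payoffs: 72.4981 60.6207 43.8704 20.2485 0.0000 0.0000 0.0000 0.0000
t_6: node(6,0) S=34.3815 payoff=67.0685 vs cont=64.8807 → 67.0685 [stop]  node(6,1) S=48.4864 payoff=52.9636 vs cont=50.7757 → 52.9636 [stop]  node(6,2) S=68.3780 payoff=33.0720 vs cont=30.8842 → 33.0720 [stop]  node(6,3) S=96.4300 payoff=5.0200 vs cont=9.4911 → 9.4911 [wait]  node(6,4) S=135.9903 payoff=0.0000 vs cont=0.0000 → 0.0000 [wait]  node(6,5) S=191.7803 payoff=0.0000 vs cont=0.0000 → 0.0000 [wait]  node(6,6) S=270.4581 payoff=0.0000 vs cont=0.0000 → 0.0000 [wait]  ⇒ S*(6)=68.3780
t_5: node(5,0) S=40.8293 payoff=60.6207 vs cont=58.4328 → 60.6207 [stop]  node(5,1) S=57.5796 payoff=43.8704 vs cont=41.6826 → 43.8704 [stop]  node(5,2) S=81.2015 payoff=20.2485 vs cont=20.3395 → 20.3395 [wait]  node(5,3) S=114.5144 payoff=0.0000 vs cont=4.4488 → 4.4488 [wait]  node(5,4) S=161.4939 payoff=0.0000 vs cont=0.0000 → 0.0000 [wait]  node(5,5) S=227.7466 payoff=0.0000 vs cont=0.0000 → 0.0000 [wait]  ⇒ S*(5)=57.5796
t_4: node(4,0) S=48.4864 payoff=52.9636 vs cont=50.7757 → 52.9636 [stop]  node(4,1) S=68.3780 payoff=33.0720 vs cont=30.9306 → 33.0720 [stop]  node(4,2) S=96.4300 payoff=5.0200 vs cont=11.8013 → 11.8013 [wait]  node(4,3) S=135.9903 payoff=0.0000 vs cont=2.0853 → 2.0853 [wait]  node(4,4) S=191.7803 payoff=0.0000 vs cont=0.0000 → 0.0000 [wait]  ⇒ S*(4)=68.3780
t_3: node(3,0) S=57.5796 payoff=43.8704 vs cont=41.6826 → 43.8704 [stop]  node(3,1) S=81.2015 payoff=20.2485 vs cont=21.5171 → 21.5171 [wait]  node(3,2) S=114.5144 payoff=0.0000 vs cont=6.5945 → 6.5945 [wait]  node(3,3) S=161.4939 payoff=0.0000 vs cont=0.9774 → 0.9774 [wait]  ⇒ S*(3)=57.5796
t_2: node(2,0) S=68.3780 payoff=33.0720 vs cont=31.5308 → 33.0720 [stop]  node(2,1) S=96.4300 payoff=5.0200 vs cont=13.4470 → 13.4470 [wait]  node(2,2) S=135.9903 payoff=0.0000 vs cont=3.5893 → 3.5893 [wait]  ⇒ S*(2)=68.3780
t_1: node(1,0) S=81.2015 payoff=20.2485 vs cont=22.3559 → 22.3559 [wait]  node(1,1) S=114.5144 payoff=0.0000 vs cont=8.1325 → 8.1325 [wait]  ⇒ S*(1)=-
t_0: node(0,0) S=96.4300 payoff=5.0200 vs cont=14.6240 → 14.6240 [wait]  ⇒ S*(0)=-

price = 14.6240
boundary = - - 68.3780 57.5796 68.3780 57.5796 68.3780
tree:
14.6240
22.3559 8.1325
33.0720 13.4470 3.5893
43.8704 21.5171 6.5945 0.9774
52.9636 33.0720 11.8013 2.0853 0.0000
60.6207 43.8704 20.3395 4.4488 0.0000 0.0000
67.0685 52.9636 33.0720 9.4911 0.0000 0.0000 0.0000
72.4981 60.6207 43.8704 20.2485 0.0000 0.0000 0.0000 0.0000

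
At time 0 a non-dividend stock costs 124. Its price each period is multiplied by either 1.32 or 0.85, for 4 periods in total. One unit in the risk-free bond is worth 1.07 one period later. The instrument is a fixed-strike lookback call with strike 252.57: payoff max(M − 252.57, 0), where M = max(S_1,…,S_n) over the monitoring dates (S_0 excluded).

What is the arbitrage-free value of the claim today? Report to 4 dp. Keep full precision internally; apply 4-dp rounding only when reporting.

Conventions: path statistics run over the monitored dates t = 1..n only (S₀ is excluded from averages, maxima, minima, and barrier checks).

price = 5.8951

With p* = (R−d)/(u−d) = 0.4681, sum probability × payoff across the paths and divide by R^4.
Enumerate all 2^4 = 16 price paths (U = up ×1.32, D = down ×0.85); each path with k up-moves has probability p*^k·(1−p*)^(4−k).
DDDD: M=105.4000, payoff=0.0000, prob=0.080051
UDDD: M=163.6800, payoff=0.0000, prob=0.070445
DUDD: M=139.1280, payoff=0.0000, prob=0.070445
UUDD: M=216.0576, payoff=0.0000, prob=0.061992
DDUD: M=118.2588, payoff=0.0000, prob=0.070445
UDUD: M=183.6490, payoff=0.0000, prob=0.061992
DUUD: M=183.6490, payoff=0.0000, prob=0.061992
UUUD: M=285.1960, payoff=32.6260, prob=0.054553
DDDU: M=105.4000, payoff=0.0000, prob=0.070445
UDDU: M=163.6800, payoff=0.0000, prob=0.061992
DUDU: M=156.1016, payoff=0.0000, prob=0.061992
UUDU: M=242.4166, payoff=0.0000, prob=0.054553
DDUU: M=156.1016, payoff=0.0000, prob=0.061992
UDUU: M=242.4166, payoff=0.0000, prob=0.054553
DUUU: M=242.4166, payoff=0.0000, prob=0.054553
UUUU: M=376.4588, payoff=123.8888, prob=0.048006
Price = Σ prob·payoff / R^4 = 7.727295 / 1.310796 = 5.8951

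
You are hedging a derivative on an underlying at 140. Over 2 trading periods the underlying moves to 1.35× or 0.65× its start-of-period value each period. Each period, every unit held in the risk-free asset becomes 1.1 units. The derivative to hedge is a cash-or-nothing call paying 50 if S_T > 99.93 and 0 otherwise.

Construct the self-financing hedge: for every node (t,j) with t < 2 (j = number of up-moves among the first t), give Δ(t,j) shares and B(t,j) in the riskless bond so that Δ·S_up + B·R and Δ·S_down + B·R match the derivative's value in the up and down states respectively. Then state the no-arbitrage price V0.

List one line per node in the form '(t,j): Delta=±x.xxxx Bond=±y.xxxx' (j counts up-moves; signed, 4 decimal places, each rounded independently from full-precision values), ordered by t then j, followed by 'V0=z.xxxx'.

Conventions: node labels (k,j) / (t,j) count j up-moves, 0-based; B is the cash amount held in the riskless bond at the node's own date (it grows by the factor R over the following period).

(0,0): Delta=0.1657 Bond=12.8605
(1,0): Delta=0.7849 Bond=-42.2078
(1,1): Delta=0.0000 Bond=45.4545
V0=36.0516

Risk-neutral probability p* = (R−d)/(u−d) = (1.1−0.65)/(1.35−0.65) = 0.6429.
Terminal payoffs: V(2,0)=0.0000, V(2,1)=50.0000, V(2,2)=50.0000
(1,0): S=91.0000. Δ = (V_up−V_dn)/(S_up−S_dn) = (50.0000−0.0000)/(122.8500−59.1500) = 0.7849. V = [p*·50.0000 + (1−p*)·0.0000]/1.1 = 29.2208. B = V − Δ·S = -42.2078.
(1,1): S=189.0000. Δ = (V_up−V_dn)/(S_up−S_dn) = (50.0000−50.0000)/(255.1500−122.8500) = 0.0000. V = [p*·50.0000 + (1−p*)·50.0000]/1.1 = 45.4545. B = V − Δ·S = 45.4545.
(0,0): S=140.0000. Δ = (V_up−V_dn)/(S_up−S_dn) = (45.4545−29.2208)/(189.0000−91.0000) = 0.1657. V = [p*·45.4545 + (1−p*)·29.2208]/1.1 = 36.0516. B = V − Δ·S = 12.8605.
Sanity check at the root: Δ(0,0)·S0 + B(0,0) reproduces V0 = 36.0516.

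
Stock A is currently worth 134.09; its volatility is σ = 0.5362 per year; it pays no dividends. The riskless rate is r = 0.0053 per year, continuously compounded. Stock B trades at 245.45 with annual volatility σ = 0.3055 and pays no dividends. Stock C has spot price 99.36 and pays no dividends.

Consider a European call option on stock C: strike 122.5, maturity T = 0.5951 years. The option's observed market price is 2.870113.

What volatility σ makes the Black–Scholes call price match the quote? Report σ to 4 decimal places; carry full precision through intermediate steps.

At σ = 0.3121 the Black–Scholes value reproduces the quote:
σ√T = 0.3121·√0.5951 = 0.240762
d₁ = (ln(S/K) + (r+σ²/2)T) / (σ√T) = (ln(99.36/122.5) + (0.0053+0.3121²/2)·0.5951) / 0.240762 = (-0.209361 + 0.032137) / 0.240762 = -0.736095
d₂ = d₁ − σ√T = -0.736095 − 0.240762 = -0.976858
e^{−rT} = 0.996851
N(d₁) = 0.230836,  N(d₂) = 0.164320
V = S·N(d₁) − K·e^{−rT}·N(d₂) = 22.935900 − 20.065786 = 2.870113 (the quoted price), and the Black–Scholes price is strictly increasing in σ, so σ is unique

sigma = 0.3121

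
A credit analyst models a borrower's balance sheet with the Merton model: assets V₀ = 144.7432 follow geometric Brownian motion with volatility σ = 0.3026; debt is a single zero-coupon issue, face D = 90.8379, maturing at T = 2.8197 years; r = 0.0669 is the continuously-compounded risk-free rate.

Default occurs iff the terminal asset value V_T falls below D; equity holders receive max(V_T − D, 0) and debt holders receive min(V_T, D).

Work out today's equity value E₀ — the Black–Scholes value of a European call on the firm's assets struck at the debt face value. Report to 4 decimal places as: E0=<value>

Apply the equity-as-call identities (strike 90.8379, horizon 2.8197 years):
d₁ = [ln(V₀/D) + (r + σ²/2)T] / (σ√T)
   = [ln(144.7432/90.8379) + (0.0669 + 0.5·0.3026²)·2.8197] / (0.3026·√2.8197)
   = [0.465885 + 0.317733] / 0.508125 = 1.542176
d₂ = d₁ − σ√T = 1.542176 − 0.508125 = 1.034051
N(d₁) = 0.938485,  N(d₂) = 0.849444,  e^(−rT) = 0.828086
E₀ = V₀·N(d₁) − D·e^(−rT)·N(d₂)
   = 144.7432·0.938485 − 90.8379·0.828086·0.849444 = 71.942718

E0=71.9427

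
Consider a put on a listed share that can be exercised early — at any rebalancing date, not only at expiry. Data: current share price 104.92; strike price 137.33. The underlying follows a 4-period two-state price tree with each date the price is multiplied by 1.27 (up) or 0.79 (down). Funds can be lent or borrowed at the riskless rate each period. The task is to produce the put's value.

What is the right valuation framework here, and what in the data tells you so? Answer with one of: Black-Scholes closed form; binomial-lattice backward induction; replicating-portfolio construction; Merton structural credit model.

framework: binomial-lattice backward induction

Key observation: with exercise allowed before expiry on a discrete up/down model (4 steps from spot 104.92), the strike-137.33 put's value must be rolled back through the tree testing early exercise at each node.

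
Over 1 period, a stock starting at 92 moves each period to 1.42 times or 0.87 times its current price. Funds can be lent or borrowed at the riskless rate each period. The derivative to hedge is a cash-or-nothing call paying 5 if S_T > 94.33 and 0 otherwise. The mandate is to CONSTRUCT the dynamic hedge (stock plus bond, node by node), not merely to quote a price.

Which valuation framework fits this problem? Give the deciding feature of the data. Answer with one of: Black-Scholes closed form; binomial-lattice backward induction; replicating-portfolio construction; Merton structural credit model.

framework: replicating-portfolio construction

Key observation: a price alone would not answer the question — the per-node share/bond construction on the spot-92, 1.42/0.87 tree is required, and only the replicating-portfolio method yields it.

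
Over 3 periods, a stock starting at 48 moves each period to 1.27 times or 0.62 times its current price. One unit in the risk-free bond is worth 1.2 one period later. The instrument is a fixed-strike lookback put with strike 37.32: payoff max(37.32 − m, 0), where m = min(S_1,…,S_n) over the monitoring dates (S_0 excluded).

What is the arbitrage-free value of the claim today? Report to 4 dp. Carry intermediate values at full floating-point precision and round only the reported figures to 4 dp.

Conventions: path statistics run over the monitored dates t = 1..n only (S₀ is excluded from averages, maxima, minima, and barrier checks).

price = 0.6732

Set p* = 0.8923 (from d < R < u); the path-dependent value is the discounted p*-expectation over all price paths.
Enumerate all 2^3 = 8 price paths (U = up ×1.27, D = down ×0.62); each path with k up-moves has probability p*^k·(1−p*)^(3−k).
DDD: m=11.4397, payoff=25.8803, prob=0.001249
UDD: m=23.4330, payoff=13.8870, prob=0.010349
DUD: m=23.4330, payoff=13.8870, prob=0.010349
UUD: m=47.9999, payoff=0.0000, prob=0.085746
DDU: m=18.4512, payoff=18.8688, prob=0.010349
UDU: m=37.7952, payoff=0.0000, prob=0.085746
DUU: m=29.7600, payoff=7.5600, prob=0.085746
UUU: m=60.9600, payoff=0.0000, prob=0.710467
Price = Σ prob·payoff / R^3 = 1.163254 / 1.728000 = 0.6732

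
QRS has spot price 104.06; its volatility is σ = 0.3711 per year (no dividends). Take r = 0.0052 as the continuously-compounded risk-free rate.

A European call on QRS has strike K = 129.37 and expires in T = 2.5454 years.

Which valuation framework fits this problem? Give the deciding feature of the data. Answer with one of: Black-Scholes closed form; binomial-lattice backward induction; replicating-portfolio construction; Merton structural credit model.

framework: Black-Scholes closed form

Key observation: the instrument is a plain European call (strike 129.37) on a lognormal asset; the exact continuous-time formula applies directly.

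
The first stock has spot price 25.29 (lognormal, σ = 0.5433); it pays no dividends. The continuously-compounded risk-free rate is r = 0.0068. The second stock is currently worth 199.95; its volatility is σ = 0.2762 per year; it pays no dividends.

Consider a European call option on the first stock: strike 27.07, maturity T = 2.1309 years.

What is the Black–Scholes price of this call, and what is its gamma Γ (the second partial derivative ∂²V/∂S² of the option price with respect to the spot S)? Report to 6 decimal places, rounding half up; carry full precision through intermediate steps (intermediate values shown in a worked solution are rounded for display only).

σ√T = 0.5433·√2.1309 = 0.793088
d₁ = (ln(S/K) + (r+σ²/2)T) / (σ√T) = (ln(25.29/27.07) + (0.0068+0.5433²/2)·2.1309) / 0.793088 = (-0.068017 + 0.328984) / 0.793088 = 0.329052
d₂ = d₁ − σ√T = 0.329052 − 0.793088 = -0.464036
e^{−rT} = 0.985614
N(d₁) = 0.628942,  N(d₂) = 0.321311
Call price V = S·N(d₁) − K·e^{−rT}·N(d₂) = 15.905939 − 8.572767 = 7.333172
φ(d₁) = (1/√(2π))·e^{−d₁²/2} = 0.377919
Γ = φ(d₁) / (S·σ·√T) = 0.018842

price = 7.333172
Γ = 0.018842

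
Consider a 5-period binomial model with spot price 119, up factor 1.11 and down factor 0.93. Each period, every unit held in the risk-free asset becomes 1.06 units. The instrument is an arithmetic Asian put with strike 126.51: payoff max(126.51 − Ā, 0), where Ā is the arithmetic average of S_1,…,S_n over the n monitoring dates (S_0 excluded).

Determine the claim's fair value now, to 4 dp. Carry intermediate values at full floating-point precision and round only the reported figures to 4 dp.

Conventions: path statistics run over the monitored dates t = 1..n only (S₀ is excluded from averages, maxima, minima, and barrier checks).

price = 1.2843

Under the martingale measure an up-move has probability p* = 0.7222; value the claim as the probability-weighted average of per-path payoffs, discounted 5 periods at R = 1.06.
Enumerate all 2^5 = 32 price paths (U = up ×1.11, D = down ×0.93); each path with k up-moves has probability p*^k·(1−p*)^(5−k).
DDDDD: Ā=96.2233, payoff=30.2867, prob=0.001654
UDDDD: Ā=114.8472, payoff=11.6628, prob=0.004300
DUDDD: Ā=110.5632, payoff=15.9468, prob=0.004300
UUDDD: Ā=131.9625, payoff=0.0000, prob=0.011180
DDUDD: Ā=106.5791, payoff=19.9309, prob=0.004300
UDUDD: Ā=127.2073, payoff=0.0000, prob=0.011180
DUUDD: Ā=122.9233, payoff=3.5867, prob=0.011180
UUUDD: Ā=146.7149, payoff=0.0000, prob=0.029067
DDDUD: Ā=102.8739, payoff=23.6361, prob=0.004300
UDDUD: Ā=122.7849, payoff=3.7251, prob=0.011180
DUDUD: Ā=118.5009, payoff=8.0091, prob=0.011180
UUDUD: Ā=141.4366, payoff=0.0000, prob=0.029067
DDUUD: Ā=114.5168, payoff=11.9932, prob=0.011180
UDUUD: Ā=136.6814, payoff=0.0000, prob=0.029067
DUUUD: Ā=132.3974, payoff=0.0000, prob=0.029067
UUUUD: Ā=158.0226, payoff=0.0000, prob=0.075575
DDDDU: Ā=99.4280, payoff=27.0820, prob=0.004300
UDDDU: Ā=118.6721, payoff=7.8379, prob=0.011180
DUDDU: Ā=114.3881, payoff=12.1219, prob=0.011180
UUDDU: Ā=136.5278, payoff=0.0000, prob=0.029067
DDUDU: Ā=110.4040, payoff=16.1060, prob=0.011180
UDUDU: Ā=131.7725, payoff=0.0000, prob=0.029067
DUUDU: Ā=127.4885, payoff=0.0000, prob=0.029067
UUUDU: Ā=152.1637, payoff=0.0000, prob=0.075575
DDDUU: Ā=106.6988, payoff=19.8112, prob=0.011180
UDDUU: Ā=127.3501, payoff=0.0000, prob=0.029067
DUDUU: Ā=123.0661, payoff=3.4439, prob=0.029067
UUDUU: Ā=146.8854, payoff=0.0000, prob=0.075575
DDUUU: Ā=119.0820, payoff=7.4280, prob=0.029067
UDUUU: Ā=142.1302, payoff=0.0000, prob=0.075575
DUUUU: Ā=137.8462, payoff=0.0000, prob=0.075575
UUUUU: Ā=164.5261, payoff=0.0000, prob=0.196496
Price = Σ prob·payoff / R^5 = 1.718670 / 1.338226 = 1.2843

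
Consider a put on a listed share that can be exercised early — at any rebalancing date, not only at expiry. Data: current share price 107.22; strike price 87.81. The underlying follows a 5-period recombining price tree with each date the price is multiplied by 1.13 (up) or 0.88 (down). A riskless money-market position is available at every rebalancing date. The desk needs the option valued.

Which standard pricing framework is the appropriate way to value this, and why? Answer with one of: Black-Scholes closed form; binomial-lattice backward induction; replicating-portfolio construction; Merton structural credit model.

framework: binomial-lattice backward induction

Key observation: the put (strike 87.81 on spot 107.22) is American-style on a 5-step discrete price model, so the early-exercise decision at every node requires stepwise backward valuation — a closed form cannot price the exercise right.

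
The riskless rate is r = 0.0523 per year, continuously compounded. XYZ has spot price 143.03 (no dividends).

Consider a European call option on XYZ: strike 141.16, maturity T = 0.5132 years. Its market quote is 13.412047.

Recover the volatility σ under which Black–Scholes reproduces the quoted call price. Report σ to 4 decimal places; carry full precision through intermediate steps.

At σ = 0.2591 the Black–Scholes value reproduces the quote:
σ√T = 0.2591·√0.5132 = 0.185614
d₁ = (ln(S/K) + (r+σ²/2)T) / (σ√T) = (ln(143.03/141.16) + (0.0523+0.2591²/2)·0.5132) / 0.185614 = (0.013160 + 0.044067) / 0.185614 = 0.308312
d₂ = d₁ − σ√T = 0.308312 − 0.185614 = 0.122698
e^{−rT} = 0.973517
N(d₁) = 0.621078,  N(d₂) = 0.548827
V = S·N(d₁) − K·e^{−rT}·N(d₂) = 88.832724 − 75.420676 = 13.412047 (matching the quote); vega is positive throughout, so no other σ reproduces this price

sigma = 0.2591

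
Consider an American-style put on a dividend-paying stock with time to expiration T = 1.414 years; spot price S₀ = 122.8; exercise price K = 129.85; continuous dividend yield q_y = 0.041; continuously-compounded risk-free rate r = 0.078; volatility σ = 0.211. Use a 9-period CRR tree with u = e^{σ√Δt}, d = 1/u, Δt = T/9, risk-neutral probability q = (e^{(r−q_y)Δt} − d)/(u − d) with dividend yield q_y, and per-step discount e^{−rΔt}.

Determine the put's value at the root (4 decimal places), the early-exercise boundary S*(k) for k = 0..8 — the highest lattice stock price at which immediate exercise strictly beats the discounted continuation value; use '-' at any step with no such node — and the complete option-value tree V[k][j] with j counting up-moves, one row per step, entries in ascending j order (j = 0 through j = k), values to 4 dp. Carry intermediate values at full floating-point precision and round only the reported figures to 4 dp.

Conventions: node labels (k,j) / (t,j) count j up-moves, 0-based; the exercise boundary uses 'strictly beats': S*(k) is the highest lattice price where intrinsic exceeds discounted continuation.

price = 13.1312
boundary = - - 103.8853 95.5503 103.8853 95.5503 103.8853 112.9474 103.8853
tree:
13.1312
18.7489 8.1327
25.9647 12.3738 4.3165
34.2997 18.2493 7.1135 1.7745
41.9659 25.9647 11.3897 3.2395 0.4314
49.0171 34.2997 17.5917 5.7968 0.8985 0.0000
55.5025 41.9659 25.9647 10.0943 1.8712 0.0000 0.0000
61.4676 49.0171 34.2997 16.9026 3.8970 0.0000 0.0000 0.0000
66.9541 55.5025 41.9659 25.9647 8.1160 0.0000 0.0000 0.0000 0.0000
72.0004 61.4676 49.0171 34.2997 16.9026 0.0000 0.0000 0.0000 0.0000 0.0000

params: Δt=0.15711 u=1.08723 d=0.91977 q=0.51392 e^(-rΔt)=0.98782
t_9 payoffs: 72.0004 61.4676 49.0171 34.2997 16.9026 0.0000 0.0000 0.0000 0.0000 0.0000
t_8: node(8,0) S=62.8959 payoff=66.9541 vs cont=65.7764 → 66.9541 [stop]  node(8,1) S=74.3475 payoff=55.5025 vs cont=54.3984 → 55.5025 [stop]  node(8,2) S=87.8841 payoff=41.9659 vs cont=40.9487 → 41.9659 [stop]  node(8,3) S=103.8853 payoff=25.9647 vs cont=25.0501 → 25.9647 [stop]  node(8,4) S=122.8000 payoff=7.0500 vs cont=8.1160 → 8.1160 [wait]  node(8,5) S=145.1585 payoff=0.0000 vs cont=0.0000 → 0.0000 [wait]  node(8,6) S=171.5878 payoff=0.0000 vs cont=0.0000 → 0.0000 [wait]  node(8,7) S=202.8293 payoff=0.0000 vs cont=0.0000 → 0.0000 [wait]  node(8,8) S=239.7589 payoff=0.0000 vs cont=0.0000 → 0.0000 [wait]  ⇒ S*(8)=103.8853
t_7: node(7,0) S=68.3824 payoff=61.4676 vs cont=60.3252 → 61.4676 [stop]  node(7,1) S=80.8329 payoff=49.0171 vs cont=47.9546 → 49.0171 [stop]  node(7,2) S=95.5503 payoff=34.2997 vs cont=33.3316 → 34.2997 [stop]  node(7,3) S=112.9474 payoff=16.9026 vs cont=16.5874 → 16.9026 [stop]  node(7,4) S=133.5120 payoff=0.0000 vs cont=3.8970 → 3.8970 [wait]  node(7,5) S=157.8209 payoff=0.0000 vs cont=0.0000 → 0.0000 [wait]  node(7,6) S=186.5557 payoff=0.0000 vs cont=0.0000 → 0.0000 [wait]  node(7,7) S=220.5224 payoff=0.0000 vs cont=0.0000 → 0.0000 [wait]  ⇒ S*(7)=112.9474
t_6: node(6,0) S=74.3475 payoff=55.5025 vs cont=54.3984 → 55.5025 [stop]  node(6,1) S=87.8841 payoff=41.9659 vs cont=40.9487 → 41.9659 [stop]  node(6,2) S=103.8853 payoff=25.9647 vs cont=25.0501 → 25.9647 [stop]  node(6,3) S=122.8000 payoff=7.0500 vs cont=10.0943 → 10.0943 [wait]  node(6,4) S=145.1585 payoff=0.0000 vs cont=1.8712 → 1.8712 [wait]  node(6,5) S=171.5878 payoff=0.0000 vs cont=0.0000 → 0.0000 [wait]  node(6,6) S=202.8293 payoff=0.0000 vs cont=0.0000 → 0.0000 [wait]  ⇒ S*(6)=103.8853
t_5: node(5,0) S=80.8329 payoff=49.0171 vs cont=47.9546 → 49.0171 [stop]  node(5,1) S=95.5503 payoff=34.2997 vs cont=33.3316 → 34.2997 [stop]  node(5,2) S=112.9474 payoff=16.9026 vs cont=17.5917 → 17.5917 [wait]  node(5,3) S=133.5120 payoff=0.0000 vs cont=5.7968 → 5.7968 [wait]  node(5,4) S=157.8209 payoff=0.0000 vs cont=0.8985 → 0.8985 [wait]  node(5,5) S=186.5557 payoff=0.0000 vs cont=0.0000 → 0.0000 [wait]  ⇒ S*(5)=95.5503
t_4: node(4,0) S=87.8841 payoff=41.9659 vs cont=40.9487 → 41.9659 [stop]  node(4,1) S=103.8853 payoff=25.9647 vs cont=25.4000 → 25.9647 [stop]  node(4,2) S=122.8000 payoff=7.0500 vs cont=11.3897 → 11.3897 [wait]  node(4,3) S=145.1585 payoff=0.0000 vs cont=3.2395 → 3.2395 [wait]  node(4,4) S=171.5878 payoff=0.0000 vs cont=0.4314 → 0.4314 [wait]  ⇒ S*(4)=103.8853
t_3: node(3,0) S=95.5503 payoff=34.2997 vs cont=33.3316 → 34.2997 [stop]  node(3,1) S=112.9474 payoff=16.9026 vs cont=18.2493 → 18.2493 [wait]  node(3,2) S=133.5120 payoff=0.0000 vs cont=7.1135 → 7.1135 [wait]  node(3,3) S=157.8209 payoff=0.0000 vs cont=1.7745 → 1.7745 [wait]  ⇒ S*(3)=95.5503
t_2: node(2,0) S=103.8853 payoff=25.9647 vs cont=25.7338 → 25.9647 [stop]  node(2,1) S=122.8000 payoff=7.0500 vs cont=12.3738 → 12.3738 [wait]  node(2,2) S=145.1585 payoff=0.0000 vs cont=4.3165 → 4.3165 [wait]  ⇒ S*(2)=103.8853
t_1: node(1,0) S=112.9474 payoff=16.9026 vs cont=18.7489 → 18.7489 [wait]  node(1,1) S=133.5120 payoff=0.0000 vs cont=8.1327 → 8.1327 [wait]  ⇒ S*(1)=-
t_0: node(0,0) S=122.8000 payoff=7.0500 vs cont=13.1312 → 13.1312 [wait]  ⇒ S*(0)=-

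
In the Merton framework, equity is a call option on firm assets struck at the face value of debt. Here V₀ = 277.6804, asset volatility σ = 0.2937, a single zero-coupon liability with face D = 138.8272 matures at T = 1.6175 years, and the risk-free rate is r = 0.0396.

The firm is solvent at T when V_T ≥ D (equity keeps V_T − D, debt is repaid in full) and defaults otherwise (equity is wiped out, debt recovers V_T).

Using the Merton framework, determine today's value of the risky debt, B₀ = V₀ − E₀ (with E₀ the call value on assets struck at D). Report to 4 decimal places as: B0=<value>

Equity is a call on the firm's assets struck at D = 138.8272:
d₁ = [ln(V₀/D) + (r + σ²/2)T] / (σ√T)
   = [ln(277.6804/138.8272) + (0.0396 + 0.5·0.2937²)·1.6175] / (0.2937·√1.6175)
   = [0.693241 + 0.133816] / 0.373531 = 2.214160
d₂ = d₁ − σ√T = 2.214160 − 0.373531 = 1.840630
N(d₁) = 0.986591,  N(d₂) = 0.967162,  e^(−rT) = 0.937955
E₀ = V₀·N(d₁) − D·e^(−rT)·N(d₂)
   = 277.6804·0.986591 − 138.8272·0.937955·0.967162 = 148.019258
B₀ = V₀ − E₀ = 277.6804 − 148.019258 = 129.661142

B0=129.6611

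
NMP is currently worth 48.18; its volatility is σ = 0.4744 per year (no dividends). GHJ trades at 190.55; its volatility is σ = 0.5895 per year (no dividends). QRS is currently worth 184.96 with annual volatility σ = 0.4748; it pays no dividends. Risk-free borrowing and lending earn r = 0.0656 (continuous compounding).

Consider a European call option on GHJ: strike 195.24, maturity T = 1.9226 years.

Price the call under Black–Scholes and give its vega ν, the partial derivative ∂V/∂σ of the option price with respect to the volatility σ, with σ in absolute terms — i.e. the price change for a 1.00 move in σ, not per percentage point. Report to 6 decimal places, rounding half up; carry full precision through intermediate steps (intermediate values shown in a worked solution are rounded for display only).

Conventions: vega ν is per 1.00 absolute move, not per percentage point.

σ√T = 0.5895·√1.9226 = 0.817388
d₁ = (ln(S/K) + (r+σ²/2)T) / (σ√T) = (ln(190.55/195.24) + (0.0656+0.5895²/2)·1.9226) / 0.817388 = (-0.024315 + 0.460184) / 0.817388 = 0.533246
d₂ = d₁ − σ√T = 0.533246 − 0.817388 = -0.284142
e^{−rT} = 0.881507
N(d₁) = 0.703068,  N(d₂) = 0.388151
Call price V = S·N(d₁) − K·e^{−rT}·N(d₂) = 133.969699 − 66.802864 = 67.166836
φ(d₁) = (1/√(2π))·e^{−d₁²/2} = 0.346070
ν = S·φ(d₁)·√T = 91.436017

price = 67.166836
ν = 91.436017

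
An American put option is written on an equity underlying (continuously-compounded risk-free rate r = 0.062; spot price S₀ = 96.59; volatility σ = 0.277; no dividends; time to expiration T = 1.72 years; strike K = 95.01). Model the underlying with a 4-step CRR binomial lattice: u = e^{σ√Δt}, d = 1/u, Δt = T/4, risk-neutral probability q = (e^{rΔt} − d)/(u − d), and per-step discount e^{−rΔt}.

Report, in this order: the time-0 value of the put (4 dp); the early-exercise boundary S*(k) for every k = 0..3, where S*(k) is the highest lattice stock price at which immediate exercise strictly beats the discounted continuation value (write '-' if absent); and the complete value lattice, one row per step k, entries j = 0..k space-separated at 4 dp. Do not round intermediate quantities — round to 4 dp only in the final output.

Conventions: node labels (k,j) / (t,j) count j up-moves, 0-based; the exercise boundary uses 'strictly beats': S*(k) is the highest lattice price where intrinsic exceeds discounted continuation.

price = 8.9999
boundary = - - 67.1677 80.5465
tree:
8.9999
16.1942 3.0461
27.8423 6.6376 0.0000
38.9988 14.4635 0.0000 0.0000
48.3022 27.8423 0.0000 0.0000 0.0000

Δt=0.43000  u=1.19918  d=0.83390  q=0.52868  discount=0.97369
step 4 (expiry): payoffs max(K−S,0) = 48.3022 27.8423 0.0000 0.0000 0.0000
step 3: (k=3,j=0): S=56.0112, K−S=38.9988, hold=36.4993 ⇒ V=38.9988 exercise | (k=3,j=1): S=80.5465, K−S=14.4635, hold=12.7774 ⇒ V=14.4635 exercise | (k=3,j=2): S=115.8292, K−S=0.0000, hold=0.0000 ⇒ V=0.0000 continue | (k=3,j=3): S=166.5671, K−S=0.0000, hold=0.0000 ⇒ V=0.0000 continue  boundary S*=80.5465
step 2: (k=2,j=0): S=67.1677, K−S=27.8423, hold=25.3428 ⇒ V=27.8423 exercise | (k=2,j=1): S=96.5900, K−S=0.0000, hold=6.6376 ⇒ V=6.6376 continue | (k=2,j=2): S=138.9004, K−S=0.0000, hold=0.0000 ⇒ V=0.0000 continue  boundary S*=67.1677
step 1: (k=1,j=0): S=80.5465, K−S=14.4635, hold=16.1942 ⇒ V=16.1942 continue | (k=1,j=1): S=115.8292, K−S=0.0000, hold=3.0461 ⇒ V=3.0461 continue  boundary S*=-
step 0: (k=0,j=0): S=96.5900, K−S=0.0000, hold=8.9999 ⇒ V=8.9999 continue  boundary S*=-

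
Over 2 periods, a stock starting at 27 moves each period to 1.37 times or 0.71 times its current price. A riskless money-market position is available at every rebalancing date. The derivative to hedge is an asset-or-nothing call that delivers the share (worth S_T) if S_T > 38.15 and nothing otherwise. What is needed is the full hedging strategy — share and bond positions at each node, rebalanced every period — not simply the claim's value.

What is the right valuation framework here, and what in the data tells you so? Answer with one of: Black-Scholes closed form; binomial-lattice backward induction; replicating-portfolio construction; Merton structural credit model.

framework: replicating-portfolio construction

Key observation: a price alone would not answer the question — the per-node share/bond construction on the spot-27, 1.37/0.71 tree is required, and only the replicating-portfolio method yields it.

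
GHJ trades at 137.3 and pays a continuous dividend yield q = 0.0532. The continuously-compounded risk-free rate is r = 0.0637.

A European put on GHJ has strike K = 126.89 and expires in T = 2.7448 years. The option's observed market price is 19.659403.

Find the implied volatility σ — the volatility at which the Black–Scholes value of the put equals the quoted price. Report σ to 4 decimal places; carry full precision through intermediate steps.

sigma = 0.3443

At σ = 0.3443 the Black–Scholes value reproduces the quote:
σ√T = 0.3443·√2.7448 = 0.570417
d₁ = (ln(S/K) + (r−q+σ²/2)T) / (σ√T) = (ln(137.3/126.89) + (0.0637−0.0532+0.3443²/2)·2.7448) / 0.570417 = (0.078848 + 0.191508) / 0.570417 = 0.473962
d₂ = d₁ − σ√T = 0.473962 − 0.570417 = -0.096455
e^{−rT} = 0.839588
e^{−qT} = 0.864138
N(−d₁) = 0.317764,  N(−d₂) = 0.538420
V = K·e^{−rT}·N(−d₂) − S·e^{−qT}·N(−d₁) = 57.360803 − 37.701400 = 19.659403 (matching the quote); vega is positive throughout, so no other σ reproduces this price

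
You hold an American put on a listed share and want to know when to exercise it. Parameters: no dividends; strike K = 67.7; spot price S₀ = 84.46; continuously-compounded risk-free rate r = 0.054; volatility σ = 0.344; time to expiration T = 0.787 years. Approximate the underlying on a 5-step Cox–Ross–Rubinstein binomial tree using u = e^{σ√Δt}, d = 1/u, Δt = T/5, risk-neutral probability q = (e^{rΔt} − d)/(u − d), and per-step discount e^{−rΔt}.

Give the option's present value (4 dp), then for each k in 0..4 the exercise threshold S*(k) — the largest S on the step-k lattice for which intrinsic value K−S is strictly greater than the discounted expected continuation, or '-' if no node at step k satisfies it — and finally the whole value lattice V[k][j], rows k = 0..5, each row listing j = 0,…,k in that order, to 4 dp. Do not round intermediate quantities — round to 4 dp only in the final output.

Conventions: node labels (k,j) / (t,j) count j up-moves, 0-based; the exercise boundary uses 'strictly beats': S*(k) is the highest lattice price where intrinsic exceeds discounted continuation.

params: Δt=0.15740 u=1.14623 d=0.87243 q=0.49711 e^(-rΔt)=0.99154
t_5 payoffs: 25.0131 11.6163 0.0000 0.0000 0.0000 0.0000
t_4: node(4,0) S=48.9289 payoff=18.7711 vs cont=18.1981 → 18.7711 [stop]  node(4,1) S=64.2848 payoff=3.4152 vs cont=5.7923 → 5.7923 [wait]  node(4,2) S=84.4600 payoff=0.0000 vs cont=0.0000 → 0.0000 [wait]  node(4,3) S=110.9670 payoff=0.0000 vs cont=0.0000 → 0.0000 [wait]  node(4,4) S=145.7930 payoff=0.0000 vs cont=0.0000 → 0.0000 [wait]  ⇒ S*(4)=48.9289
t_3: node(3,0) S=56.0837 payoff=11.6163 vs cont=12.2149 → 12.2149 [wait]  node(3,1) S=73.6851 payoff=0.0000 vs cont=2.8882 → 2.8882 [wait]  node(3,2) S=96.8105 payoff=0.0000 vs cont=0.0000 → 0.0000 [wait]  node(3,3) S=127.1936 payoff=0.0000 vs cont=0.0000 → 0.0000 [wait]  ⇒ S*(3)=-
t_2: node(2,0) S=64.2848 payoff=3.4152 vs cont=7.5144 → 7.5144 [wait]  node(2,1) S=84.4600 payoff=0.0000 vs cont=1.4402 → 1.4402 [wait]  node(2,2) S=110.9670 payoff=0.0000 vs cont=0.0000 → 0.0000 [wait]  ⇒ S*(2)=-
t_1: node(1,0) S=73.6851 payoff=0.0000 vs cont=4.4568 → 4.4568 [wait]  node(1,1) S=96.8105 payoff=0.0000 vs cont=0.7181 → 0.7181 [wait]  ⇒ S*(1)=-
t_0: node(0,0) S=84.4600 payoff=0.0000 vs cont=2.5763 → 2.5763 [wait]  ⇒ S*(0)=-

price = 2.5763
boundary = - - - - 48.9289
tree:
2.5763
4.4568 0.7181
7.5144 1.4402 0.0000
12.2149 2.8882 0.0000 0.0000
18.7711 5.7923 0.0000 0.0000 0.0000
25.0131 11.6163 0.0000 0.0000 0.0000 0.0000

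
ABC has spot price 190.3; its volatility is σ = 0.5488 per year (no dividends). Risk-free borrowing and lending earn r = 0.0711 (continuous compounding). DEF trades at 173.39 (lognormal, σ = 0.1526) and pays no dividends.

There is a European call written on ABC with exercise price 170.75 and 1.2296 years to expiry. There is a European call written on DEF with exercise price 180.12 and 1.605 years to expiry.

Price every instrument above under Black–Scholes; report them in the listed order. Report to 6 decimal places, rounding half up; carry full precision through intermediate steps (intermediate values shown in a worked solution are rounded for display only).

price(ABC call K=170.75) = 60.428154
price(DEF call K=180.12) = 20.189463

[ABC call K=170.75]
σ√T = 0.5488·√1.2296 = 0.608550
d₁ = (ln(S/K) + (r+σ²/2)T) / (σ√T) = (ln(190.3/170.75) + (0.0711+0.5488²/2)·1.2296) / 0.608550 = (0.108401 + 0.272591) / 0.608550 = 0.626066
d₂ = d₁ − σ√T = 0.626066 − 0.608550 = 0.017516
e^{−rT} = 0.916288
N(d₁) = 0.734364,  N(d₂) = 0.506988
price = S·N(d₁) − K·e^{−rT}·N(d₂) = 139.749495 − 79.321341 = 60.428154
[DEF call K=180.12]
σ√T = 0.1526·√1.605 = 0.193327
d₁ = (ln(S/K) + (r+σ²/2)T) / (σ√T) = (ln(173.39/180.12) + (0.0711+0.1526²/2)·1.605) / 0.193327 = (-0.038080 + 0.132803) / 0.193327 = 0.489964
d₂ = d₁ − σ√T = 0.489964 − 0.193327 = 0.296637
e^{−rT} = 0.892155
N(d₁) = 0.687920,  N(d₂) = 0.616628
price = S·N(d₁) − K·e^{−rT}·N(d₂) = 119.278520 − 99.089057 = 20.189463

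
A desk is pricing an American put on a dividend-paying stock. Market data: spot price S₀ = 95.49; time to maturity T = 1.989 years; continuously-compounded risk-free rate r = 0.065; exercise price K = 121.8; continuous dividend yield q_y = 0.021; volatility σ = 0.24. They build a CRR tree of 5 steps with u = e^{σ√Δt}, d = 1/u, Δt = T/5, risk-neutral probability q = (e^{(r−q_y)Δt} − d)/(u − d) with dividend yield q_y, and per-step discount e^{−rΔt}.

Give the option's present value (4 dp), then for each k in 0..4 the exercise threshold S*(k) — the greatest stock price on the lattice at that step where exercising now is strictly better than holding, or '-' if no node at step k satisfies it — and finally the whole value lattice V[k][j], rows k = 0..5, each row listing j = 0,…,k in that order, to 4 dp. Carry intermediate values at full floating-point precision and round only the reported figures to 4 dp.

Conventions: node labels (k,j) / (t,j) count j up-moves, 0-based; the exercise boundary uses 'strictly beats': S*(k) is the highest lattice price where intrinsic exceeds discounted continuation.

Δt=0.39780  u=1.16343  d=0.85953  q=0.52033  discount=0.97447
step 5 (expiry): payoffs max(K−S,0) = 77.0019 61.1629 39.7236 10.7042 0.0000 0.0000
step 4: (k=4,j=0): S=52.1193, K−S=69.6807, hold=67.0052 ⇒ V=69.6807 exercise | (k=4,j=1): S=70.5470, K−S=51.2530, hold=48.7309 ⇒ V=51.2530 exercise | (k=4,j=2): S=95.4900, K−S=26.3100, hold=23.9954 ⇒ V=26.3100 exercise | (k=4,j=3): S=129.2520, K−S=0.0000, hold=5.0034 ⇒ V=5.0034 continue | (k=4,j=4): S=174.9512, K−S=0.0000, hold=0.0000 ⇒ V=0.0000 continue  boundary S*=95.4900
step 3: (k=3,j=0): S=60.6371, K−S=61.1629, hold=58.5583 ⇒ V=61.1629 exercise | (k=3,j=1): S=82.0764, K−S=39.7236, hold=37.2974 ⇒ V=39.7236 exercise | (k=3,j=2): S=111.0958, K−S=10.7042, hold=14.8349 ⇒ V=14.8349 continue | (k=3,j=3): S=150.3755, K−S=0.0000, hold=2.3387 ⇒ V=2.3387 continue  boundary S*=82.0764
step 2: (k=2,j=0): S=70.5470, K−S=51.2530, hold=48.7309 ⇒ V=51.2530 exercise | (k=2,j=1): S=95.4900, K−S=26.3100, hold=26.0898 ⇒ V=26.3100 exercise | (k=2,j=2): S=129.2520, K−S=0.0000, hold=8.1201 ⇒ V=8.1201 continue  boundary S*=95.4900
step 1: (k=1,j=0): S=82.0764, K−S=39.7236, hold=37.2974 ⇒ V=39.7236 exercise | (k=1,j=1): S=111.0958, K−S=10.7042, hold=16.4152 ⇒ V=16.4152 continue  boundary S*=82.0764
step 0: (k=0,j=0): S=95.4900, K−S=26.3100, hold=26.8911 ⇒ V=26.8911 continue  boundary S*=-

price = 26.8911
boundary = - 82.0764 95.4900 82.0764 95.4900
tree:
26.8911
39.7236 16.4152
51.2530 26.3100 8.1201
61.1629 39.7236 14.8349 2.3387
69.6807 51.2530 26.3100 5.0034 0.0000
77.0019 61.1629 39.7236 10.7042 0.0000 0.0000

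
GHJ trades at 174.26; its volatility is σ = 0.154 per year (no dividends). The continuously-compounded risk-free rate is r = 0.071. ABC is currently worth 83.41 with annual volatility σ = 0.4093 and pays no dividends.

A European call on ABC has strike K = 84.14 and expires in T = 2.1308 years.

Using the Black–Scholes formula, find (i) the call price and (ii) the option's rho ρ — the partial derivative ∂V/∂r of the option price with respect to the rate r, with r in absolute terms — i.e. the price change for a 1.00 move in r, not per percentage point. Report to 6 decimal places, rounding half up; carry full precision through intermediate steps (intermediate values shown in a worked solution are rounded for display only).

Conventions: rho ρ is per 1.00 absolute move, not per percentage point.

price = 24.331399
ρ = 73.363918

σ√T = 0.4093·√2.1308 = 0.597466
d₁ = (ln(S/K) + (r+σ²/2)T) / (σ√T) = (ln(83.41/84.14) + (0.071+0.4093²/2)·2.1308) / 0.597466 = (-0.008714 + 0.329770) / 0.597466 = 0.537362
d₂ = d₁ − σ√T = 0.537362 − 0.597466 = -0.060104
e^{−rT} = 0.859601
N(d₁) = 0.704491,  N(d₂) = 0.476037
Call price V = S·N(d₁) − K·e^{−rT}·N(d₂) = 58.761621 − 34.430222 = 24.331399
ρ = K·T·e^{−rT}·N(d₂) = 73.363918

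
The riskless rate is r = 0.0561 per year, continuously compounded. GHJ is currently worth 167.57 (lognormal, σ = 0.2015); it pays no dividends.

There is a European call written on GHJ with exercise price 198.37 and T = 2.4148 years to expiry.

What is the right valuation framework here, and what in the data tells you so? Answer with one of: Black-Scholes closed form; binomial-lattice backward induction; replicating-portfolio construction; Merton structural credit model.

framework: Black-Scholes closed form

Key observation: the instrument is a plain European call (strike 198.37) on a lognormal asset; the exact continuous-time formula applies directly.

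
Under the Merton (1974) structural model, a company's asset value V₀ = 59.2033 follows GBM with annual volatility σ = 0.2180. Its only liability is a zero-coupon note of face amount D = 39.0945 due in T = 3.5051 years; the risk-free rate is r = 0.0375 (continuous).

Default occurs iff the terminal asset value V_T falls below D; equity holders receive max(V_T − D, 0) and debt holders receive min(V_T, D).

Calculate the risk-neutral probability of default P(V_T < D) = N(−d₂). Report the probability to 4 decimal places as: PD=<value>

PD=0.1282

Work the structural quantities from V₀ = 59.2033 against face 39.0945:
d₁ = [ln(V₀/D) + (r + σ²/2)T] / (σ√T)
   = [ln(59.2033/39.0945) + (0.0375 + 0.5·0.2180²)·3.5051] / (0.2180·√3.5051)
   = [0.414995 + 0.214729] / 0.408138 = 1.542923
d₂ = d₁ − σ√T = 1.542923 − 0.408138 = 1.134785
risk-neutral PD = N(−d₂) = N(-1.134785) = 0.128233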